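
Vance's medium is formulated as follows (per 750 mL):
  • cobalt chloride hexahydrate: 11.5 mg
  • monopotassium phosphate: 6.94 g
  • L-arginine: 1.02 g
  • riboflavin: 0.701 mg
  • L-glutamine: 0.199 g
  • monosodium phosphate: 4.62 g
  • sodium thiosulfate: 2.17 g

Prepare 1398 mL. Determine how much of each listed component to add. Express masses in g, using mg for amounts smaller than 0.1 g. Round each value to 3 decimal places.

cobalt chloride hexahydrate 21.436 mg; monopotassium phosphate 12.936 g; L-arginine 1.901 g; riboflavin 1.307 mg; L-glutamine 0.371 g; monosodium phosphate 8.612 g; sodium thiosulfate 4.045 g

Ratio of target to recipe volume: 1398 / 750 = 1.864.
cobalt chloride hexahydrate: 11.5 mg × (1398 mL / 750 mL) = 21.436 mg
monopotassium phosphate: 6.94 g × (1398 mL / 750 mL) = 12.936 g
L-arginine: 1.02 g × (1398 mL / 750 mL) = 1.901 g
riboflavin: 0.701 mg × (1398 mL / 750 mL) = 1.307 mg
L-glutamine: 0.199 g × (1398 mL / 750 mL) = 0.371 g
monosodium phosphate: 4.62 g × (1398 mL / 750 mL) = 8.612 g
sodium thiosulfate: 2.17 g × (1398 mL / 750 mL) = 4.045 g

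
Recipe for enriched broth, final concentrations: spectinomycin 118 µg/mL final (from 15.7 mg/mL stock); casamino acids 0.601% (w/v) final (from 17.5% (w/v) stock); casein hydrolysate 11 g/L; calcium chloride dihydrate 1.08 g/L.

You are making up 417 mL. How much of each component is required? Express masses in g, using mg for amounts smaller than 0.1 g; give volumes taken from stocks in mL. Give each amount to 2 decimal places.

Target volume = 417 mL = 0.417 L.
spectinomycin: V = C2·V2/C1 = 118 µg/mL × 417 mL ÷ 15700 µg/mL = 3.13 mL
casamino acids: dilute stock: 0.601% ÷ 17.5% × 417 mL = 14.32 mL
casein hydrolysate: 11 g/L × 0.417 L = 4.59 g
calcium chloride dihydrate: 1.08 g/L × 0.417 L = 0.45 g

spectinomycin 3.13 mL; casamino acids 14.32 mL; casein hydrolysate 4.59 g; calcium chloride dihydrate 0.45 g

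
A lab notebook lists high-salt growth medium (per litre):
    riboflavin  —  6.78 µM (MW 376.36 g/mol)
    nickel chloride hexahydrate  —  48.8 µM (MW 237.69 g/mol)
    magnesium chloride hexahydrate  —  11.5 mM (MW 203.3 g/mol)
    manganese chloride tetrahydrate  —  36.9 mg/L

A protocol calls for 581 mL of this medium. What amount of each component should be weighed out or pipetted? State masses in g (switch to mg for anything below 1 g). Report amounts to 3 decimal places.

riboflavin 1.483 mg; nickel chloride hexahydrate 6.739 mg; magnesium chloride hexahydrate 1.358 g; manganese chloride tetrahydrate 21.439 mg

Scale factor relative to 1 L: 0.581.
riboflavin: 6.78 µmol/L × 376.36 g/mol × 0.581 L ÷ 1000 = 1.483 mg
nickel chloride hexahydrate: 48.8 µmol/L × 237.69 g/mol × 0.581 L ÷ 1000 = 6.739 mg
magnesium chloride hexahydrate: 11.5 mmol/L × 203.3 g/mol × 0.581 L ÷ 1000 = 1.358 g
manganese chloride tetrahydrate: 36.9 mg/L × 0.581 L = 21.439 mg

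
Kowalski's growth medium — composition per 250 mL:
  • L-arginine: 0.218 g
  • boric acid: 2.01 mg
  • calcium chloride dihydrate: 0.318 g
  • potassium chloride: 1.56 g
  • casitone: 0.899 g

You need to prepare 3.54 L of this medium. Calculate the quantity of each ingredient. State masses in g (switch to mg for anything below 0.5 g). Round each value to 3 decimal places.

L-arginine 3.087 g; boric acid 28.462 mg; calcium chloride dihydrate 4.503 g; potassium chloride 22.090 g; casitone 12.730 g

Scale factor = 3540 mL / 250 mL = 14.16.
L-arginine: 0.218 g × (3540 mL / 250 mL) = 3.087 g
boric acid: 2.01 mg × (3540 mL / 250 mL) = 28.462 mg
calcium chloride dihydrate: 0.318 g × (3540 mL / 250 mL) = 4.503 g
potassium chloride: 1.56 g × (3540 mL / 250 mL) = 22.090 g
casitone: 0.899 g × (3540 mL / 250 mL) = 12.730 g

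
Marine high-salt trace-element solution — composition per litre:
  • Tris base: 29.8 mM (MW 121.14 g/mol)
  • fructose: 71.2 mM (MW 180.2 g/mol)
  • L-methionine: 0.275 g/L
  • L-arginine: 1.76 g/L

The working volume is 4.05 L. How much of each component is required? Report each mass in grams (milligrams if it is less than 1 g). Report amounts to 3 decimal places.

Scale factor relative to 1 L: 4.05.
Tris base: 29.8 mmol/L × 121.14 g/mol × 4.05 L ÷ 1000 = 14.620 g
fructose: 71.2 mmol/L × 180.2 g/mol × 4.05 L ÷ 1000 = 51.962 g
L-methionine: 0.275 g/L × 4.05 L = 1.114 g
L-arginine: 1.76 g/L × 4.05 L = 7.128 g

Tris base 14.620 g; fructose 51.962 g; L-methionine 1.114 g; L-arginine 7.128 g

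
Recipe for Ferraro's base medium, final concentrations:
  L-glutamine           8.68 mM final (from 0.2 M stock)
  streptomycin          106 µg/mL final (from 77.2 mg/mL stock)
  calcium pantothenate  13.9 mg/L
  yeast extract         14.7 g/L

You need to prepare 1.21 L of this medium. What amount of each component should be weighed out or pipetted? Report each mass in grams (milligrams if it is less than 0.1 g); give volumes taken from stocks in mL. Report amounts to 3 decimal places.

Working volume: 1.21 L.
L-glutamine: dilute stock: 8.68 mM × 1210 mL ÷ 200 mM = 52.514 mL
streptomycin: dilute stock: 106 µg/mL × 1210 mL ÷ 77200 µg/mL = 1.661 mL
calcium pantothenate: 13.9 mg/L × 1.21 L = 16.819 mg
yeast extract: 14.7 g/L × 1.21 L = 17.787 g

L-glutamine 52.514 mL; streptomycin 1.661 mL; calcium pantothenate 16.819 mg; yeast extract 17.787 g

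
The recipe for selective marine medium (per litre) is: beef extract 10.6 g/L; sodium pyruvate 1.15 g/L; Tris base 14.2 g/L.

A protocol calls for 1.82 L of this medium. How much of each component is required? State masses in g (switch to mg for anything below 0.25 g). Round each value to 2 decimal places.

Working volume: 1.82 L.
beef extract: 10.6 g/L × 1.82 L = 19.29 g
sodium pyruvate: 1.15 g/L × 1.82 L = 2.09 g
Tris base: 14.2 g/L × 1.82 L = 25.84 g

beef extract 19.29 g; sodium pyruvate 2.09 g; Tris base 25.84 g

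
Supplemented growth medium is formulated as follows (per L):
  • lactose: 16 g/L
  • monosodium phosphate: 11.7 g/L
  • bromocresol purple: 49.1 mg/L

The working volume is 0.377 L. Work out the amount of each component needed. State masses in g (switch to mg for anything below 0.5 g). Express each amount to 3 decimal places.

Working volume: 0.377 L.
lactose: 16 g/L × 0.377 L = 6.032 g
monosodium phosphate: 11.7 g/L × 0.377 L = 4.411 g
bromocresol purple: 49.1 mg/L × 0.377 L = 18.511 mg

lactose 6.032 g; monosodium phosphate 4.411 g; bromocresol purple 18.511 mg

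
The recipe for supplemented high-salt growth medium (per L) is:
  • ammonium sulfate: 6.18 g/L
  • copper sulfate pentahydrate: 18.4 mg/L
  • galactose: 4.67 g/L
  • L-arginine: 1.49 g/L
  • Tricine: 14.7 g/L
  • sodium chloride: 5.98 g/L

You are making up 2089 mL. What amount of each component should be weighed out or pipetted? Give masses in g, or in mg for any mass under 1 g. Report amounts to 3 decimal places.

Working volume: 2089 mL = 2.089 L.
ammonium sulfate: 6.18 g/L × 2.089 L = 12.910 g
copper sulfate pentahydrate: 18.4 mg/L × 2.089 L = 38.438 mg
galactose: 4.67 g/L × 2.089 L = 9.756 g
L-arginine: 1.49 g/L × 2.089 L = 3.113 g
Tricine: 14.7 g/L × 2.089 L = 30.708 g
sodium chloride: 5.98 g/L × 2.089 L = 12.492 g

ammonium sulfate 12.910 g; copper sulfate pentahydrate 38.438 mg; galactose 9.756 g; L-arginine 3.113 g; Tricine 30.708 g; sodium chloride 12.492 g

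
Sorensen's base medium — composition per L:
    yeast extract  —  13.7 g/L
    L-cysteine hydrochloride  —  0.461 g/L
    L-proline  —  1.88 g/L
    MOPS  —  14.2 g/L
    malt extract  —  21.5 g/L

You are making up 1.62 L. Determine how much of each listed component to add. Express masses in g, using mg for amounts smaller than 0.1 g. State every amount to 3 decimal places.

yeast extract 22.194 g; L-cysteine hydrochloride 0.747 g; L-proline 3.046 g; MOPS 23.004 g; malt extract 34.830 g

Working volume: 1.62 L.
yeast extract: 13.7 g/L × 1.62 L = 22.194 g
L-cysteine hydrochloride: 0.461 g/L × 1.62 L = 0.747 g
L-proline: 1.88 g/L × 1.62 L = 3.046 g
MOPS: 14.2 g/L × 1.62 L = 23.004 g
malt extract: 21.5 g/L × 1.62 L = 34.830 g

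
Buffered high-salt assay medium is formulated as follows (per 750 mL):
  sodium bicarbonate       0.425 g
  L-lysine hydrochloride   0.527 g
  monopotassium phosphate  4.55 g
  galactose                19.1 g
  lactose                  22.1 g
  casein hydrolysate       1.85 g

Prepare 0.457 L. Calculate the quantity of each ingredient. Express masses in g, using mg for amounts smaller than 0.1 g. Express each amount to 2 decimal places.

sodium bicarbonate 0.26 g; L-lysine hydrochloride 0.32 g; monopotassium phosphate 2.77 g; galactose 11.64 g; lactose 13.47 g; casein hydrolysate 1.13 g

Scale factor = 457 mL / 750 mL = 0.609333.
sodium bicarbonate: 0.425 g × (457 mL / 750 mL) = 0.26 g
L-lysine hydrochloride: 0.527 g × (457 mL / 750 mL) = 0.32 g
monopotassium phosphate: 4.55 g × (457 mL / 750 mL) = 2.77 g
galactose: 19.1 g × (457 mL / 750 mL) = 11.64 g
lactose: 22.1 g × (457 mL / 750 mL) = 13.47 g
casein hydrolysate: 1.85 g × (457 mL / 750 mL) = 1.13 g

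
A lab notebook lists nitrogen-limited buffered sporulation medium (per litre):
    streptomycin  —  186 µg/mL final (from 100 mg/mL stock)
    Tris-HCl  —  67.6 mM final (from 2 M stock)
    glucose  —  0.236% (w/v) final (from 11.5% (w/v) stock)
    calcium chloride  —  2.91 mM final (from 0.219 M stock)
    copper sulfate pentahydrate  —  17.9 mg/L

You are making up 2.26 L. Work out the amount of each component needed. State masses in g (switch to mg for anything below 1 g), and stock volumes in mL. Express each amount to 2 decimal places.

Working volume: 2.26 L.
streptomycin: C1V1 = C2V2 → 186 µg/mL × 2260 mL ÷ 100000 µg/mL = 4.20 mL
Tris-HCl: V = C2·V2/C1 = 67.6 mM × 2260 mL ÷ 2000 mM = 76.39 mL
glucose: C1V1 = C2V2 → 0.236% ÷ 11.5% × 2260 mL = 46.38 mL
calcium chloride: C1V1 = C2V2 → 2.91 mM × 2260 mL ÷ 219 mM = 30.03 mL
copper sulfate pentahydrate: 17.9 mg/L × 2.26 L = 40.45 mg

streptomycin 4.20 mL; Tris-HCl 76.39 mL; glucose 46.38 mL; calcium chloride 30.03 mL; copper sulfate pentahydrate 40.45 mg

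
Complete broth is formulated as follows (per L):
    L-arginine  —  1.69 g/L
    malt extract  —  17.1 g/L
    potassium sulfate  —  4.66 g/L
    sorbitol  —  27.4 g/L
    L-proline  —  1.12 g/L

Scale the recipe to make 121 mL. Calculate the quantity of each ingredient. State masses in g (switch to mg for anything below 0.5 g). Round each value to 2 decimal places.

L-arginine 204.49 mg; malt extract 2.07 g; potassium sulfate 0.56 g; sorbitol 3.32 g; L-proline 135.52 mg

Working volume: 121 mL = 0.121 L.
L-arginine: 1.69 g/L × 0.121 L = 0.20449 g = 204.49 mg
malt extract: 17.1 g/L × 0.121 L = 2.07 g
potassium sulfate: 4.66 g/L × 0.121 L = 0.56 g
sorbitol: 27.4 g/L × 0.121 L = 3.32 g
L-proline: 1.12 g/L × 0.121 L = 0.13552 g = 135.52 mg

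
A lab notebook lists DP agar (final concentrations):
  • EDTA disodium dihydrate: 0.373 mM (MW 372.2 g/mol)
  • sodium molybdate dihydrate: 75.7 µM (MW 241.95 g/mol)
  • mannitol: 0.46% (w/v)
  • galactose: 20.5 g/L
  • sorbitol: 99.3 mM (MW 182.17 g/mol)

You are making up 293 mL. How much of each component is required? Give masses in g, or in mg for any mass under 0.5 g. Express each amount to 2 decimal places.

Scale factor relative to 1 L: 0.293.
EDTA disodium dihydrate: 0.373 mmol/L × 372.2 mg/mmol × 0.293 L = 40.68 mg
sodium molybdate dihydrate: 75.7 µmol/L × 241.95 g/mol × 0.293 L ÷ 1000 = 5.37 mg
mannitol: 0.46% w/v = 4.6 g/L → 4.6 × 0.293 L = 1.35 g
galactose: 20.5 g/L × 0.293 L = 6.01 g
sorbitol: 99.3 mmol/L × 182.17 g/mol × 0.293 L ÷ 1000 = 5.30 g

EDTA disodium dihydrate 40.68 mg; sodium molybdate dihydrate 5.37 mg; mannitol 1.35 g; galactose 6.01 g; sorbitol 5.30 g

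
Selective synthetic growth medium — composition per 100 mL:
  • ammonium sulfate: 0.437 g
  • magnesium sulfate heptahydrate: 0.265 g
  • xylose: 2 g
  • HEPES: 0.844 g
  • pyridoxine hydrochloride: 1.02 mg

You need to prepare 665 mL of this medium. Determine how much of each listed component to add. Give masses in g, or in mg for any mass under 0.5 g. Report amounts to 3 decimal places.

Ratio of target to recipe volume: 665 / 100 = 6.65.
ammonium sulfate: 0.437 g × (665 mL / 100 mL) = 2.906 g
magnesium sulfate heptahydrate: 0.265 g × (665 mL / 100 mL) = 1.762 g
xylose: 2 g × (665 mL / 100 mL) = 13.300 g
HEPES: 0.844 g × (665 mL / 100 mL) = 5.613 g
pyridoxine hydrochloride: 1.02 mg × (665 mL / 100 mL) = 6.783 mg

ammonium sulfate 2.906 g; magnesium sulfate heptahydrate 1.762 g; xylose 13.300 g; HEPES 5.613 g; pyridoxine hydrochloride 6.783 mg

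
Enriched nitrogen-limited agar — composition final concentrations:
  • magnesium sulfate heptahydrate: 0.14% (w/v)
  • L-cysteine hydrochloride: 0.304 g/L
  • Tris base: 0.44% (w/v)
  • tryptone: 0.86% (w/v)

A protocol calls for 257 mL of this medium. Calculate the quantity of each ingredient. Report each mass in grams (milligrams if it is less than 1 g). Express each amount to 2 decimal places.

Scale factor relative to 1 L: 0.257.
magnesium sulfate heptahydrate: 0.14 g per 100 mL × 257 mL ÷ 100 = 0.3598 g = 359.80 mg
L-cysteine hydrochloride: 0.304 g/L × 0.257 L = 0.078128 g = 78.13 mg
Tris base: 0.44% w/v = 4.4 g/L → 4.4 × 0.257 L = 1.13 g
tryptone: 0.86 g per 100 mL × 257 mL ÷ 100 = 2.21 g

magnesium sulfate heptahydrate 359.80 mg; L-cysteine hydrochloride 78.13 mg; Tris base 1.13 g; tryptone 2.21 g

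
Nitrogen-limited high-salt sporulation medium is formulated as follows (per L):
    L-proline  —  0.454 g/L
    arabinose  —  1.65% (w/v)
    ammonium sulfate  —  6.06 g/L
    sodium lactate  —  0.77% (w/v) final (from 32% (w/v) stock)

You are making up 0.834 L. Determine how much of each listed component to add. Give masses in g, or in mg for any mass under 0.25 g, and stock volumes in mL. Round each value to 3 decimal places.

Working volume: 0.834 L.
L-proline: 0.454 g/L × 0.834 L = 0.379 g
arabinose: 1.65% w/v = 16.5 g/L → 16.5 × 0.834 L = 13.761 g
ammonium sulfate: 6.06 g/L × 0.834 L = 5.054 g
sodium lactate: V = C2·V2/C1 = 0.77% ÷ 32% × 834 mL = 20.068 mL

L-proline 0.379 g; arabinose 13.761 g; ammonium sulfate 5.054 g; sodium lactate 20.068 mL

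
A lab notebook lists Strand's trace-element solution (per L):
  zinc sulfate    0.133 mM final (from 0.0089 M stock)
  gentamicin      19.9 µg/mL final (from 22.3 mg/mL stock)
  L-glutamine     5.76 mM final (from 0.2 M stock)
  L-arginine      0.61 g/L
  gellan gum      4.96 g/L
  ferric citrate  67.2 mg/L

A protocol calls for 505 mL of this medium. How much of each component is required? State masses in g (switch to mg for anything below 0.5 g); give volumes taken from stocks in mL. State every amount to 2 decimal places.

zinc sulfate 7.55 mL; gentamicin 0.45 mL; L-glutamine 14.54 mL; L-arginine 308.05 mg; gellan gum 2.50 g; ferric citrate 33.94 mg

Target volume = 505 mL = 0.505 L.
zinc sulfate: V = C2·V2/C1 = 0.133 mM × 505 mL ÷ 8.9 mM = 7.55 mL
gentamicin: C1V1 = C2V2 → 19.9 µg/mL × 505 mL ÷ 22300 µg/mL = 0.45 mL
L-glutamine: V = C2·V2/C1 = 5.76 mM × 505 mL ÷ 200 mM = 14.54 mL
L-arginine: 0.61 g/L × 0.505 L = 0.30805 g = 308.05 mg
gellan gum: 4.96 g/L × 0.505 L = 2.50 g
ferric citrate: 67.2 mg/L × 0.505 L = 33.94 mg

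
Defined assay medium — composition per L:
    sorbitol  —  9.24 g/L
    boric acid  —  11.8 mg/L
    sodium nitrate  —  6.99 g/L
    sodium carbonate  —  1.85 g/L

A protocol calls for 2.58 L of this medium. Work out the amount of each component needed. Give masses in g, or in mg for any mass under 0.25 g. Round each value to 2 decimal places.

sorbitol 23.84 g; boric acid 30.44 mg; sodium nitrate 18.03 g; sodium carbonate 4.77 g

Working volume: 2.58 L.
sorbitol: 9.24 g/L × 2.58 L = 23.84 g
boric acid: 11.8 mg/L × 2.58 L = 30.44 mg
sodium nitrate: 6.99 g/L × 2.58 L = 18.03 g
sodium carbonate: 1.85 g/L × 2.58 L = 4.77 g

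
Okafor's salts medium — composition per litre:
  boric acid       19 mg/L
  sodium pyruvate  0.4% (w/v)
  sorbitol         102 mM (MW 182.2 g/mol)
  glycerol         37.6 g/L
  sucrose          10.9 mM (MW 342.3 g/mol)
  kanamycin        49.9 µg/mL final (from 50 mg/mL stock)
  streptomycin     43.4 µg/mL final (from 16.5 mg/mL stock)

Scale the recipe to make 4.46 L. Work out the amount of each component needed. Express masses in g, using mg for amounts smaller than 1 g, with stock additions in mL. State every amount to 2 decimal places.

boric acid 84.74 mg; sodium pyruvate 17.84 g; sorbitol 82.89 g; glycerol 167.70 g; sucrose 16.64 g; kanamycin 4.45 mL; streptomycin 11.73 mL

Scale factor relative to 1 L: 4.46.
boric acid: 19 mg/L × 4.46 L = 84.74 mg
sodium pyruvate: 0.4 g per 100 mL × 4460 mL ÷ 100 = 17.84 g
sorbitol: 102 mmol/L × 182.2 g/mol × 4.46 L ÷ 1000 = 82.89 g
glycerol: 37.6 g/L × 4.46 L = 167.70 g
sucrose: 10.9 mmol/L × 342.3 g/mol × 4.46 L ÷ 1000 = 16.64 g
kanamycin: C1V1 = C2V2 → 49.9 µg/mL × 4460 mL ÷ 50000 µg/mL = 4.45 mL
streptomycin: C1V1 = C2V2 → 43.4 µg/mL × 4460 mL ÷ 16500 µg/mL = 11.73 mL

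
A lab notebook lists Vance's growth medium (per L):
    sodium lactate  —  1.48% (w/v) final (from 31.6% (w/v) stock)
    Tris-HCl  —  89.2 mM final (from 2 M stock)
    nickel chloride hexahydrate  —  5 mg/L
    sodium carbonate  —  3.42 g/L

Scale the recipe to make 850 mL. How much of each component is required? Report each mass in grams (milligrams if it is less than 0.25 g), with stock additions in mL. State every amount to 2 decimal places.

Scale factor relative to 1 L: 0.85.
sodium lactate: V = C2·V2/C1 = 1.48% ÷ 31.6% × 850 mL = 39.81 mL
Tris-HCl: dilute stock: 89.2 mM × 850 mL ÷ 2000 mM = 37.91 mL
nickel chloride hexahydrate: 5 mg/L × 0.85 L = 4.25 mg
sodium carbonate: 3.42 g/L × 0.85 L = 2.91 g

sodium lactate 39.81 mL; Tris-HCl 37.91 mL; nickel chloride hexahydrate 4.25 mg; sodium carbonate 2.91 g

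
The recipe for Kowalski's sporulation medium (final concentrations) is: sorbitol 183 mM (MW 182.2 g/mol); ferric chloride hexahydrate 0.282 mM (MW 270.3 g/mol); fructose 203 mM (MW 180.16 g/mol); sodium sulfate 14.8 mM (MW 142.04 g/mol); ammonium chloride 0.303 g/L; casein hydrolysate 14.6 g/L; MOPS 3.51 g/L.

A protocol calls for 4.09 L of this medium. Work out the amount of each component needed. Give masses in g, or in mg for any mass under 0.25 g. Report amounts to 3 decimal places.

Scale factor relative to 1 L: 4.09.
sorbitol: 183 mmol/L × 182.2 g/mol × 4.09 L ÷ 1000 = 136.371 g
ferric chloride hexahydrate: 0.282 mmol/L × 270.3 g/mol × 4.09 L ÷ 1000 = 0.312 g
fructose: 203 mmol/L × 180.16 g/mol × 4.09 L ÷ 1000 = 149.581 g
sodium sulfate: 14.8 mmol/L × 142.04 g/mol × 4.09 L ÷ 1000 = 8.598 g
ammonium chloride: 0.303 g/L × 4.09 L = 1.239 g
casein hydrolysate: 14.6 g/L × 4.09 L = 59.714 g
MOPS: 3.51 g/L × 4.09 L = 14.356 g

sorbitol 136.371 g; ferric chloride hexahydrate 0.312 g; fructose 149.581 g; sodium sulfate 8.598 g; ammonium chloride 1.239 g; casein hydrolysate 59.714 g; MOPS 14.356 g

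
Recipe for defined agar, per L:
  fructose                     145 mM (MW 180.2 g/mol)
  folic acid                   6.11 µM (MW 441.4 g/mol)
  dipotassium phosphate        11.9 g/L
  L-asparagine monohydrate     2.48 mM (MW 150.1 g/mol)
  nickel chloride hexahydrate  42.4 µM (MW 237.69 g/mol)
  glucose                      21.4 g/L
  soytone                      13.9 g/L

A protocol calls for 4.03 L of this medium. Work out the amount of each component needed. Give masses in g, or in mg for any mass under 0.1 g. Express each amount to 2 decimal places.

Working volume: 4.03 L.
fructose: 145 mmol/L × 180.2 g/mol × 4.03 L ÷ 1000 = 105.30 g
folic acid: 6.11 µmol/L × 441.4 g/mol × 4.03 L ÷ 1000 = 10.87 mg
dipotassium phosphate: 11.9 g/L × 4.03 L = 47.96 g
L-asparagine monohydrate: 2.48 mmol/L × 150.1 g/mol × 4.03 L ÷ 1000 = 1.50 g
nickel chloride hexahydrate: 42.4 µmol/L × 237.69 g/mol × 4.03 L ÷ 1000 = 40.61 mg
glucose: 21.4 g/L × 4.03 L = 86.24 g
soytone: 13.9 g/L × 4.03 L = 56.02 g

fructose 105.30 g; folic acid 10.87 mg; dipotassium phosphate 47.96 g; L-asparagine monohydrate 1.50 g; nickel chloride hexahydrate 40.61 mg; glucose 86.24 g; soytone 56.02 g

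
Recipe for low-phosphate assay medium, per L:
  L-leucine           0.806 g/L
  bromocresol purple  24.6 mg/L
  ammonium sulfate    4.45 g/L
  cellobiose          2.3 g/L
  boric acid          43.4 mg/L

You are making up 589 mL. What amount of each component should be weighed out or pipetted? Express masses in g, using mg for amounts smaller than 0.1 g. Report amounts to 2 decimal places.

L-leucine 0.47 g; bromocresol purple 14.49 mg; ammonium sulfate 2.62 g; cellobiose 1.35 g; boric acid 25.56 mg

Target volume = 589 mL = 0.589 L.
L-leucine: 0.806 g/L × 0.589 L = 0.47 g
bromocresol purple: 24.6 mg/L × 0.589 L = 14.49 mg
ammonium sulfate: 4.45 g/L × 0.589 L = 2.62 g
cellobiose: 2.3 g/L × 0.589 L = 1.35 g
boric acid: 43.4 mg/L × 0.589 L = 25.56 mg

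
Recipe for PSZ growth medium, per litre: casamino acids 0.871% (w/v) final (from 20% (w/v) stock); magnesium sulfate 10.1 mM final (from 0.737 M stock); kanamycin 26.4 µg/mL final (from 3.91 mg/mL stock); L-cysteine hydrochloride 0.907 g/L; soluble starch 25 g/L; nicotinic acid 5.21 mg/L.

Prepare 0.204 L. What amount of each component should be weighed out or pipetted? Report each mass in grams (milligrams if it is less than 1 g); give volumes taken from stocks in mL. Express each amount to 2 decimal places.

casamino acids 8.88 mL; magnesium sulfate 2.80 mL; kanamycin 1.38 mL; L-cysteine hydrochloride 185.03 mg; soluble starch 5.10 g; nicotinic acid 1.06 mg

Scale factor relative to 1 L: 0.204.
casamino acids: dilute stock: 0.871% ÷ 20% × 204 mL = 8.88 mL
magnesium sulfate: C1V1 = C2V2 → 10.1 mM × 204 mL ÷ 737 mM = 2.80 mL
kanamycin: V = C2·V2/C1 = 26.4 µg/mL × 204 mL ÷ 3910 µg/mL = 1.38 mL
L-cysteine hydrochloride: 0.907 g/L × 0.204 L = 0.185028 g = 185.03 mg
soluble starch: 25 g/L × 0.204 L = 5.10 g
nicotinic acid: 5.21 mg/L × 0.204 L = 1.06 mg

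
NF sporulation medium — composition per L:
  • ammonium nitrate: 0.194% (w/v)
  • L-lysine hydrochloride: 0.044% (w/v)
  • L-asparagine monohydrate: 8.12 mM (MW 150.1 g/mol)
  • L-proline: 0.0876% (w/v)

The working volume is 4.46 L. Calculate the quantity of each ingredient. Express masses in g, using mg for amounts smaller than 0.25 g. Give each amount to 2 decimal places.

ammonium nitrate 8.65 g; L-lysine hydrochloride 1.96 g; L-asparagine monohydrate 5.44 g; L-proline 3.91 g

Working volume: 4.46 L.
ammonium nitrate: 0.194% w/v = 1.94 g/L → 1.94 × 4.46 L = 8.65 g
L-lysine hydrochloride: 0.044 g per 100 mL × 4460 mL ÷ 100 = 1.96 g
L-asparagine monohydrate: 8.12 mmol/L × 150.1 g/mol × 4.46 L ÷ 1000 = 5.44 g
L-proline: 0.0876% w/v = 0.876 g/L → 0.876 × 4.46 L = 3.91 g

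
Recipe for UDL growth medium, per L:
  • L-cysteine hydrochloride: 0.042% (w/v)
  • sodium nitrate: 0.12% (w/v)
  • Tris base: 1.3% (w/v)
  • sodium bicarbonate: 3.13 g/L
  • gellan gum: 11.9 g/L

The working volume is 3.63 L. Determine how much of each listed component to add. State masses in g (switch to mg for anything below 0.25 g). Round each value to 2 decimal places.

Working volume: 3.63 L.
L-cysteine hydrochloride: 0.042 g per 100 mL × 3630 mL ÷ 100 = 1.52 g
sodium nitrate: 0.12% w/v = 1.2 g/L → 1.2 × 3.63 L = 4.36 g
Tris base: 1.3 g per 100 mL × 3630 mL ÷ 100 = 47.19 g
sodium bicarbonate: 3.13 g/L × 3.63 L = 11.36 g
gellan gum: 11.9 g/L × 3.63 L = 43.20 g

L-cysteine hydrochloride 1.52 g; sodium nitrate 4.36 g; Tris base 47.19 g; sodium bicarbonate 11.36 g; gellan gum 43.20 g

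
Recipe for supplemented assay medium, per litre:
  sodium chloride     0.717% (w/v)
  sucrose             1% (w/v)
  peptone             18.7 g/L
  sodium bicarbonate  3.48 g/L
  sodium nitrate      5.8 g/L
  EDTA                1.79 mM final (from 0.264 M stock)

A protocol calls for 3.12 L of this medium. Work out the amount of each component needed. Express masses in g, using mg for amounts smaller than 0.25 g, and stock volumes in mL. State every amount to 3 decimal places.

sodium chloride 22.370 g; sucrose 31.200 g; peptone 58.344 g; sodium bicarbonate 10.858 g; sodium nitrate 18.096 g; EDTA 21.155 mL

Working volume: 3.12 L.
sodium chloride: 0.717% w/v = 7.17 g/L → 7.17 × 3.12 L = 22.370 g
sucrose: 1% w/v = 10 g/L → 10 × 3.12 L = 31.200 g
peptone: 18.7 g/L × 3.12 L = 58.344 g
sodium bicarbonate: 3.48 g/L × 3.12 L = 10.858 g
sodium nitrate: 5.8 g/L × 3.12 L = 18.096 g
EDTA: C1V1 = C2V2 → 1.79 mM × 3120 mL ÷ 264 mM = 21.155 mL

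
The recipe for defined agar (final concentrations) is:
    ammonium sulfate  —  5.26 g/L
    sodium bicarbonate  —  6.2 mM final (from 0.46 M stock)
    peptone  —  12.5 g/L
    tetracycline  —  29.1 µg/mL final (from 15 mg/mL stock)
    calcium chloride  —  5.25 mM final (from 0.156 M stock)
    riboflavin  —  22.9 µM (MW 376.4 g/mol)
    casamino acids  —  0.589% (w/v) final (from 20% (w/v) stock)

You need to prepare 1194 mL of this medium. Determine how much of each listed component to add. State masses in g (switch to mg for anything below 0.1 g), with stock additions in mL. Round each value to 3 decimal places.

ammonium sulfate 6.280 g; sodium bicarbonate 16.093 mL; peptone 14.925 g; tetracycline 2.316 mL; calcium chloride 40.183 mL; riboflavin 10.292 mg; casamino acids 35.163 mL

Scale factor relative to 1 L: 1.194.
ammonium sulfate: 5.26 g/L × 1.194 L = 6.280 g
sodium bicarbonate: C1V1 = C2V2 → 6.2 mM × 1194 mL ÷ 460 mM = 16.093 mL
peptone: 12.5 g/L × 1.194 L = 14.925 g
tetracycline: C1V1 = C2V2 → 29.1 µg/mL × 1194 mL ÷ 15000 µg/mL = 2.316 mL
calcium chloride: V = C2·V2/C1 = 5.25 mM × 1194 mL ÷ 156 mM = 40.183 mL
riboflavin: 22.9 µmol/L × 376.4 g/mol × 1.194 L ÷ 1000 = 10.292 mg
casamino acids: C1V1 = C2V2 → 0.589% ÷ 20% × 1194 mL = 35.163 mL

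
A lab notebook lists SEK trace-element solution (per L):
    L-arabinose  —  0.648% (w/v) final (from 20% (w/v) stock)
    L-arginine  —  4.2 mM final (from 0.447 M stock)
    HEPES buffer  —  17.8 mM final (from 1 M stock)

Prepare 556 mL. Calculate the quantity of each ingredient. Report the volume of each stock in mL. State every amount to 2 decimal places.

L-arabinose 18.01 mL; L-arginine 5.22 mL; HEPES buffer 9.90 mL

Scale factor relative to 1 L: 0.556.
L-arabinose: C1V1 = C2V2 → 0.648% ÷ 20% × 556 mL = 18.01 mL
L-arginine: C1V1 = C2V2 → 4.2 mM × 556 mL ÷ 447 mM = 5.22 mL
HEPES buffer: V = C2·V2/C1 = 17.8 mM × 556 mL ÷ 1000 mM = 9.90 mL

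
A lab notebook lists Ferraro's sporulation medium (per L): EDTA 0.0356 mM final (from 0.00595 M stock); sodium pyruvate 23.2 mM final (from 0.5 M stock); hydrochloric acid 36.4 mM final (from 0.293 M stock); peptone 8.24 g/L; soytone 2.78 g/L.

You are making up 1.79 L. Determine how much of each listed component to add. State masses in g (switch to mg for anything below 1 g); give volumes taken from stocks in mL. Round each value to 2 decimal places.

Working volume: 1.79 L.
EDTA: dilute stock: 0.0356 mM × 1790 mL ÷ 5.95 mM = 10.71 mL
sodium pyruvate: C1V1 = C2V2 → 23.2 mM × 1790 mL ÷ 500 mM = 83.06 mL
hydrochloric acid: C1V1 = C2V2 → 36.4 mM × 1790 mL ÷ 293 mM = 222.38 mL
peptone: 8.24 g/L × 1.79 L = 14.75 g
soytone: 2.78 g/L × 1.79 L = 4.98 g

EDTA 10.71 mL; sodium pyruvate 83.06 mL; hydrochloric acid 222.38 mL; peptone 14.75 g; soytone 4.98 g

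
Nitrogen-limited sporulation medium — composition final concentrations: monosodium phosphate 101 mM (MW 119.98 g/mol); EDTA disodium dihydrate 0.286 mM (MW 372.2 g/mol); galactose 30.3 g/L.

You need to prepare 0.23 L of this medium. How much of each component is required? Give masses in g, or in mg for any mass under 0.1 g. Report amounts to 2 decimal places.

Scale factor relative to 1 L: 0.23.
monosodium phosphate: 101 mmol/L × 119.98 g/mol × 0.23 L ÷ 1000 = 2.79 g
EDTA disodium dihydrate: 0.286 mmol/L × 372.2 mg/mmol × 0.23 L = 24.48 mg
galactose: 30.3 g/L × 0.23 L = 6.97 g

monosodium phosphate 2.79 g; EDTA disodium dihydrate 24.48 mg; galactose 6.97 g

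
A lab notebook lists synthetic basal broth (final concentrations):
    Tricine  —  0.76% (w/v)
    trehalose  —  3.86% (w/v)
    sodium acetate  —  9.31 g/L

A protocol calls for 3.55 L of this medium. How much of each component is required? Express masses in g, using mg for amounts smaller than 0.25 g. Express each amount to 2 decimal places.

Tricine 26.98 g; trehalose 137.03 g; sodium acetate 33.05 g

Working volume: 3.55 L.
Tricine: 0.76 g per 100 mL × 3550 mL ÷ 100 = 26.98 g
trehalose: 3.86 g per 100 mL × 3550 mL ÷ 100 = 137.03 g
sodium acetate: 9.31 g/L × 3.55 L = 33.05 g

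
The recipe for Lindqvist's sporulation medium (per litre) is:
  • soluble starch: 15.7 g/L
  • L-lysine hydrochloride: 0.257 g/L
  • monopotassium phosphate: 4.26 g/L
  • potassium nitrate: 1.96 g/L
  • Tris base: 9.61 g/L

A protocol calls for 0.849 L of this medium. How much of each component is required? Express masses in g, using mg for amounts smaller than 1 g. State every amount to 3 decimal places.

soluble starch 13.329 g; L-lysine hydrochloride 218.193 mg; monopotassium phosphate 3.617 g; potassium nitrate 1.664 g; Tris base 8.159 g

Working volume: 0.849 L.
soluble starch: 15.7 g/L × 0.849 L = 13.329 g
L-lysine hydrochloride: 0.257 g/L × 0.849 L = 0.218193 g = 218.193 mg
monopotassium phosphate: 4.26 g/L × 0.849 L = 3.617 g
potassium nitrate: 1.96 g/L × 0.849 L = 1.664 g
Tris base: 9.61 g/L × 0.849 L = 8.159 g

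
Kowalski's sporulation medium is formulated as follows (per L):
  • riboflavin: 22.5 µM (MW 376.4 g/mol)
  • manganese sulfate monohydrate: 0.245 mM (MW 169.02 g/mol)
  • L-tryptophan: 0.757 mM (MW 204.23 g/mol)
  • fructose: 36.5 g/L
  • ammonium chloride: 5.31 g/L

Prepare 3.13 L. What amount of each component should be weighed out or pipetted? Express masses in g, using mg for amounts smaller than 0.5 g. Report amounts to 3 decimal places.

Scale factor relative to 1 L: 3.13.
riboflavin: 22.5 µmol/L × 376.4 g/mol × 3.13 L ÷ 1000 = 26.508 mg
manganese sulfate monohydrate: 0.245 mmol/L × 169.02 mg/mmol × 3.13 L = 129.613 mg
L-tryptophan: 0.757 mmol/L × 204.23 mg/mmol × 3.13 L = 483.905 mg
fructose: 36.5 g/L × 3.13 L = 114.245 g
ammonium chloride: 5.31 g/L × 3.13 L = 16.620 g

riboflavin 26.508 mg; manganese sulfate monohydrate 129.613 mg; L-tryptophan 483.905 mg; fructose 114.245 g; ammonium chloride 16.620 g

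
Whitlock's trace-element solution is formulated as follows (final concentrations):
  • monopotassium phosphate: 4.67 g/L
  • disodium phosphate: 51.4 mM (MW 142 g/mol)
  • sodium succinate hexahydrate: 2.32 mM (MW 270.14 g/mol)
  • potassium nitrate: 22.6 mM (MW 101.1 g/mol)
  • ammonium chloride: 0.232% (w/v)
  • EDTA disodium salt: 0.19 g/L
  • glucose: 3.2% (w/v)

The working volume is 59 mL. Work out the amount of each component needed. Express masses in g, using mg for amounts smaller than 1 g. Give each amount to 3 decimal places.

Target volume = 59 mL = 0.059 L.
monopotassium phosphate: 4.67 g/L × 0.059 L = 0.27553 g = 275.530 mg
disodium phosphate: 51.4 mmol/L × 142 mg/mmol × 0.059 L = 430.629 mg
sodium succinate hexahydrate: 2.32 mmol/L × 270.14 mg/mmol × 0.059 L = 36.977 mg
potassium nitrate: 22.6 mmol/L × 101.1 mg/mmol × 0.059 L = 134.807 mg
ammonium chloride: 0.232% w/v = 2.32 g/L → 2.32 × 0.059 L = 0.13688 g = 136.880 mg
EDTA disodium salt: 0.19 g/L × 0.059 L = 0.01121 g = 11.210 mg
glucose: 3.2% w/v = 32 g/L → 32 × 0.059 L = 1.888 g

monopotassium phosphate 275.530 mg; disodium phosphate 430.629 mg; sodium succinate hexahydrate 36.977 mg; potassium nitrate 134.807 mg; ammonium chloride 136.880 mg; EDTA disodium salt 11.210 mg; glucose 1.888 g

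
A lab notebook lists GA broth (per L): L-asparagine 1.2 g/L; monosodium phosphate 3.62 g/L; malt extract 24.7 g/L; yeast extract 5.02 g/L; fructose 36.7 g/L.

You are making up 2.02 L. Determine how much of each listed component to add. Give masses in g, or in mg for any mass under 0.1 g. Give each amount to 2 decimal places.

L-asparagine 2.42 g; monosodium phosphate 7.31 g; malt extract 49.89 g; yeast extract 10.14 g; fructose 74.13 g

Scale factor relative to 1 L: 2.02.
L-asparagine: 1.2 g/L × 2.02 L = 2.42 g
monosodium phosphate: 3.62 g/L × 2.02 L = 7.31 g
malt extract: 24.7 g/L × 2.02 L = 49.89 g
yeast extract: 5.02 g/L × 2.02 L = 10.14 g
fructose: 36.7 g/L × 2.02 L = 74.13 g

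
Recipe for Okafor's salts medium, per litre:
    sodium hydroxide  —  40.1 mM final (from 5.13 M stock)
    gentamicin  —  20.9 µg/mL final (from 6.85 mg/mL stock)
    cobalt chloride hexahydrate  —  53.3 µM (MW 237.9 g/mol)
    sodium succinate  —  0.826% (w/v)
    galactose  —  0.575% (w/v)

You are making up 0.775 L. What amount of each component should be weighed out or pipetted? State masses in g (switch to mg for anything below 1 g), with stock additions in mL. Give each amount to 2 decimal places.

Working volume: 0.775 L.
sodium hydroxide: V = C2·V2/C1 = 40.1 mM × 775 mL ÷ 5130 mM = 6.06 mL
gentamicin: C1V1 = C2V2 → 20.9 µg/mL × 775 mL ÷ 6850 µg/mL = 2.36 mL
cobalt chloride hexahydrate: 53.3 µmol/L × 237.9 g/mol × 0.775 L ÷ 1000 = 9.83 mg
sodium succinate: 0.826% w/v = 8.26 g/L → 8.26 × 0.775 L = 6.40 g
galactose: 0.575% w/v = 5.75 g/L → 5.75 × 0.775 L = 4.46 g

sodium hydroxide 6.06 mL; gentamicin 2.36 mL; cobalt chloride hexahydrate 9.83 mg; sodium succinate 6.40 g; galactose 4.46 g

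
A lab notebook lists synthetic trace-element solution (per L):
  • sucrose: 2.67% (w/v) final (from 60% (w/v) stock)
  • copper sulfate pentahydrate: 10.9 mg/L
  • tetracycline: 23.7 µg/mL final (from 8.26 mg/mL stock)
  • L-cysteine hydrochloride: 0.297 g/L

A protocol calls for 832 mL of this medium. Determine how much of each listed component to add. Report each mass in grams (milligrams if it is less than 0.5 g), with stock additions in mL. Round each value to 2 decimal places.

Working volume: 832 mL = 0.832 L.
sucrose: C1V1 = C2V2 → 2.67% ÷ 60% × 832 mL = 37.02 mL
copper sulfate pentahydrate: 10.9 mg/L × 0.832 L = 9.07 mg
tetracycline: V = C2·V2/C1 = 23.7 µg/mL × 832 mL ÷ 8260 µg/mL = 2.39 mL
L-cysteine hydrochloride: 0.297 g/L × 0.832 L = 0.247104 g = 247.10 mg

sucrose 37.02 mL; copper sulfate pentahydrate 9.07 mg; tetracycline 2.39 mL; L-cysteine hydrochloride 247.10 mg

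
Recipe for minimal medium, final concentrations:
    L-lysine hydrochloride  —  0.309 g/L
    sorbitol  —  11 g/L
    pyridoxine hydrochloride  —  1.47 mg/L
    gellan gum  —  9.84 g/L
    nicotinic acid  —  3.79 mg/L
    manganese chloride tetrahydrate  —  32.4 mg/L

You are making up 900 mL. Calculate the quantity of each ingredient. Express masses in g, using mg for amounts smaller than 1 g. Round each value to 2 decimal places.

L-lysine hydrochloride 278.10 mg; sorbitol 9.90 g; pyridoxine hydrochloride 1.32 mg; gellan gum 8.86 g; nicotinic acid 3.41 mg; manganese chloride tetrahydrate 29.16 mg

Target volume = 900 mL = 0.9 L.
L-lysine hydrochloride: 0.309 g/L × 0.9 L = 0.2781 g = 278.10 mg
sorbitol: 11 g/L × 0.9 L = 9.90 g
pyridoxine hydrochloride: 1.47 mg/L × 0.9 L = 1.32 mg
gellan gum: 9.84 g/L × 0.9 L = 8.86 g
nicotinic acid: 3.79 mg/L × 0.9 L = 3.41 mg
manganese chloride tetrahydrate: 32.4 mg/L × 0.9 L = 29.16 mg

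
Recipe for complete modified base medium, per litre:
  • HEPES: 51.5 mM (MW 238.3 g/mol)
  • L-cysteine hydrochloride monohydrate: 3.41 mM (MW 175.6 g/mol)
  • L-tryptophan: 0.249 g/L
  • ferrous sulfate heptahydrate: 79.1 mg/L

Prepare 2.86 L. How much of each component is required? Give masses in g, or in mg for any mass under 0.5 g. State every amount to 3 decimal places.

Scale factor relative to 1 L: 2.86.
HEPES: 51.5 mmol/L × 238.3 g/mol × 2.86 L ÷ 1000 = 35.099 g
L-cysteine hydrochloride monohydrate: 3.41 mmol/L × 175.6 g/mol × 2.86 L ÷ 1000 = 1.713 g
L-tryptophan: 0.249 g/L × 2.86 L = 0.712 g
ferrous sulfate heptahydrate: 79.1 mg/L × 2.86 L = 226.226 mg

HEPES 35.099 g; L-cysteine hydrochloride monohydrate 1.713 g; L-tryptophan 0.712 g; ferrous sulfate heptahydrate 226.226 mg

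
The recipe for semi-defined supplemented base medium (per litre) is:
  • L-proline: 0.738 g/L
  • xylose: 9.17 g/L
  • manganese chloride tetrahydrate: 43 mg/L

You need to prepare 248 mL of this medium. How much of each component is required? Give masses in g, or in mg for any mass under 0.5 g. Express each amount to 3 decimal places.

L-proline 183.024 mg; xylose 2.274 g; manganese chloride tetrahydrate 10.664 mg

Working volume: 248 mL = 0.248 L.
L-proline: 0.738 g/L × 0.248 L = 0.183024 g = 183.024 mg
xylose: 9.17 g/L × 0.248 L = 2.274 g
manganese chloride tetrahydrate: 43 mg/L × 0.248 L = 10.664 mg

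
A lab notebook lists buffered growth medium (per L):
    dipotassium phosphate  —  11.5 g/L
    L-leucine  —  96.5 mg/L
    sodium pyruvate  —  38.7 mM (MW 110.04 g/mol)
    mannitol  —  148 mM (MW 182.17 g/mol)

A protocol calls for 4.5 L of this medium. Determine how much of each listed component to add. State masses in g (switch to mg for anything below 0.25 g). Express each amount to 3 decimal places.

Working volume: 4.5 L.
dipotassium phosphate: 11.5 g/L × 4.5 L = 51.750 g
L-leucine: 96.5 mg/L × 4.5 L = 434.25 mg = 0.434 g
sodium pyruvate: 38.7 mmol/L × 110.04 g/mol × 4.5 L ÷ 1000 = 19.163 g
mannitol: 148 mmol/L × 182.17 g/mol × 4.5 L ÷ 1000 = 121.325 g

dipotassium phosphate 51.750 g; L-leucine 0.434 g; sodium pyruvate 19.163 g; mannitol 121.325 g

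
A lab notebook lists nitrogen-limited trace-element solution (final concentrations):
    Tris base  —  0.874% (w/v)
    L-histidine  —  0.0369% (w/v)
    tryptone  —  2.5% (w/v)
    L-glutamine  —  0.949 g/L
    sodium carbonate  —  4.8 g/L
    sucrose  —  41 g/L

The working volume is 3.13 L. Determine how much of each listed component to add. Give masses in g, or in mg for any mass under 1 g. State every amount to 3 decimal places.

Tris base 27.356 g; L-histidine 1.155 g; tryptone 78.250 g; L-glutamine 2.970 g; sodium carbonate 15.024 g; sucrose 128.330 g

Working volume: 3.13 L.
Tris base: 0.874% w/v = 8.74 g/L → 8.74 × 3.13 L = 27.356 g
L-histidine: 0.0369% w/v = 0.369 g/L → 0.369 × 3.13 L = 1.155 g
tryptone: 2.5% w/v = 25 g/L → 25 × 3.13 L = 78.250 g
L-glutamine: 0.949 g/L × 3.13 L = 2.970 g
sodium carbonate: 4.8 g/L × 3.13 L = 15.024 g
sucrose: 41 g/L × 3.13 L = 128.330 g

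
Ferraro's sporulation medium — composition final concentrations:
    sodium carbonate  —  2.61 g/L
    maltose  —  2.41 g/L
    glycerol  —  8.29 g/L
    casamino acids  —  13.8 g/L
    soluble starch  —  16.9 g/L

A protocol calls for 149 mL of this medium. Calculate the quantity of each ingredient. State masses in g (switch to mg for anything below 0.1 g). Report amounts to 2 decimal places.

Scale factor relative to 1 L: 0.149.
sodium carbonate: 2.61 g/L × 0.149 L = 0.39 g
maltose: 2.41 g/L × 0.149 L = 0.36 g
glycerol: 8.29 g/L × 0.149 L = 1.24 g
casamino acids: 13.8 g/L × 0.149 L = 2.06 g
soluble starch: 16.9 g/L × 0.149 L = 2.52 g

sodium carbonate 0.39 g; maltose 0.36 g; glycerol 1.24 g; casamino acids 2.06 g; soluble starch 2.52 g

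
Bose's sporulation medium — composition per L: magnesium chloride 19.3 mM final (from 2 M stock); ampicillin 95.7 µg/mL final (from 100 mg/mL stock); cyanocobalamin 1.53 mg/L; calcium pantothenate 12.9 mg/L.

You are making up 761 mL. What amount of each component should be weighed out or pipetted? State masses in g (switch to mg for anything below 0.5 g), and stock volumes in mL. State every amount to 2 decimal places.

magnesium chloride 7.34 mL; ampicillin 0.73 mL; cyanocobalamin 1.16 mg; calcium pantothenate 9.82 mg

Target volume = 761 mL = 0.761 L.
magnesium chloride: C1V1 = C2V2 → 19.3 mM × 761 mL ÷ 2000 mM = 7.34 mL
ampicillin: dilute stock: 95.7 µg/mL × 761 mL ÷ 100000 µg/mL = 0.73 mL
cyanocobalamin: 1.53 mg/L × 0.761 L = 1.16 mg
calcium pantothenate: 12.9 mg/L × 0.761 L = 9.82 mg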